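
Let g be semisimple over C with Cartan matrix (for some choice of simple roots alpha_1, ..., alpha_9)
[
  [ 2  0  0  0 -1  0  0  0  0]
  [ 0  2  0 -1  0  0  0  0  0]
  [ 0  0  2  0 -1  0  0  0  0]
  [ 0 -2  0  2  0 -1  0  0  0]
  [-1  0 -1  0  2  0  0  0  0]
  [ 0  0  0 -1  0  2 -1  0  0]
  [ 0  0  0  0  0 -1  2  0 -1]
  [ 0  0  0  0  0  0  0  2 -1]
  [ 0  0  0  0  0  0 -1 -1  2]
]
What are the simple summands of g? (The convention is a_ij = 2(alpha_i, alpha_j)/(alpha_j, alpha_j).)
The diagram associated to this matrix has two connected components: the simple roots {alpha_1, alpha_3, alpha_5} form a chain of 3 nodes with single edges (A_3), and {alpha_2, alpha_4, alpha_6, alpha_7, alpha_8, alpha_9} form a chain of 6 nodes with a double edge at one end; the terminal node there is the unique short simple root (B_6). A semisimple Lie algebra decomposes uniquely as the direct sum of simple ideals, one per connected component of its Dynkin diagram, so g ≅ A_3 ⊕ B_6 (dimension 15 + 78 = 93).

type A_3 ⊕ type B_6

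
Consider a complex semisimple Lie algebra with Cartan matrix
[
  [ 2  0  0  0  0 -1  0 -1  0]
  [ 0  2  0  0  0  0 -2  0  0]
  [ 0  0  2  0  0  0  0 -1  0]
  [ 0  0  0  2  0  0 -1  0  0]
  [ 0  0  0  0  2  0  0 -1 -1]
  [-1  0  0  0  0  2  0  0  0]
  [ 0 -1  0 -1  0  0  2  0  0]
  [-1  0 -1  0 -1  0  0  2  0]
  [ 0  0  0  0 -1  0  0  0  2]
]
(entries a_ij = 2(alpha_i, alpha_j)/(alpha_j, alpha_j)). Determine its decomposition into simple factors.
The diagram associated to this matrix has two connected components: the simple roots {alpha_2, alpha_4, alpha_7} form a chain of 3 nodes with a double edge at one end; the terminal node there is the unique long simple root (C_3), and {alpha_1, alpha_3, alpha_5, alpha_6, alpha_8, alpha_9} form a chain of 5 nodes with one extra node attached to the third node from one end (E_6). A semisimple Lie algebra decomposes uniquely as the direct sum of simple ideals, one per connected component of its Dynkin diagram, so g ≅ C_3 ⊕ E_6 (dimension 21 + 78 = 99).

C3 + E6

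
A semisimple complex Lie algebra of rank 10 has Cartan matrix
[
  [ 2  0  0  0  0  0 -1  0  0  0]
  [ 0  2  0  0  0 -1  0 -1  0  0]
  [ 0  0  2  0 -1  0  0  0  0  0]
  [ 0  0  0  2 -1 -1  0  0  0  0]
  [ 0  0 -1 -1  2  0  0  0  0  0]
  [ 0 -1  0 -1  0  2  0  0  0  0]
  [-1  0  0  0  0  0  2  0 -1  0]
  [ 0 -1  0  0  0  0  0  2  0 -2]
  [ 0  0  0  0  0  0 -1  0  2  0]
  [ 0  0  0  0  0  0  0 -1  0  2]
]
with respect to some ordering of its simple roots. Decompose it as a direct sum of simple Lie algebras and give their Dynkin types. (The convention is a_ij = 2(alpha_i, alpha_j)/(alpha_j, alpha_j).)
The diagram associated to this matrix has two connected components: the simple roots {alpha_1, alpha_7, alpha_9} form a chain of 3 nodes with single edges (A_3), and {alpha_2, alpha_3, alpha_4, alpha_5, alpha_6, alpha_8, alpha_10} form a chain of 7 nodes with a double edge at one end; the terminal node there is the unique short simple root (B_7). A semisimple Lie algebra decomposes uniquely as the direct sum of simple ideals, one per connected component of its Dynkin diagram, so g ≅ A_3 ⊕ B_7 (dimension 15 + 105 = 120).

A_3 (sl(4)) + B_7 (so(15))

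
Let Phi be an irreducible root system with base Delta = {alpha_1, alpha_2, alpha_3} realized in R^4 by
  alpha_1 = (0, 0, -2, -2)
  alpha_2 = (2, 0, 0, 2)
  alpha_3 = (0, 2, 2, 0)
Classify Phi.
A_3

Compute the Cartan integers a_ij = 2(alpha_i, alpha_j)/(alpha_j, alpha_j); the resulting 3x3 Cartan matrix is
[[2, -1, -1], [-1, 2, 0], [-1, 0, 2]].
All simple roots have the same length, so the diagram is simply laced. The associated Dynkin diagram is a chain of 3 nodes with single edges (A_3), so the type is A_3 (the algebra sl(4)).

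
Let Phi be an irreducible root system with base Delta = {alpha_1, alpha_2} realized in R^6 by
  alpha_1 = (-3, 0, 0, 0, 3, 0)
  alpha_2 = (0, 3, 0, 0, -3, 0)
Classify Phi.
Compute the Cartan integers a_ij = 2(alpha_i, alpha_j)/(alpha_j, alpha_j); the resulting 2x2 Cartan matrix is
[[2, -1], [-1, 2]].
All simple roots have the same length, so the diagram is simply laced. The associated Dynkin diagram is a chain of 2 nodes with single edges (A_2), so the type is A_2 (the algebra sl(3)).

A_2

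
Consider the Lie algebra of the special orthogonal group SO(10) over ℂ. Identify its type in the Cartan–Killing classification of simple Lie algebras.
D_5

This is so(10) with 10 even, which has dimension 10(10-1)/2 = 45 and rank 10/2 = 5. In the classification of classical Lie algebras, the orthogonal algebra so(2n) in an even number of variables has type D_n; here n = 5, so the Dynkin diagram is a chain of 3 nodes with a fork of two nodes at one end (D_5). Hence the type is D_5.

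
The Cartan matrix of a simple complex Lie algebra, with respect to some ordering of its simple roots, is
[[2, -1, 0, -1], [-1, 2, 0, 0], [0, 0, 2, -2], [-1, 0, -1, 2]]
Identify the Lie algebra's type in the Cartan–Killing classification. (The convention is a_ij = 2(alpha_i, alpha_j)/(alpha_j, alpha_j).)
C_4

The matrix has rank 4 with 2's on the diagonal. Reading the off-diagonal entries as Dynkin edges (a single edge where a_ij = a_ji = -1; a double or triple edge where a_ij * a_ji = 2 or 3), the diagram is a chain of 4 nodes with a double edge at one end; the terminal node there is the unique long simple root (C_4). One simple-root ordering that puts it in standard form is (alpha_2, alpha_1, alpha_4, alpha_3). So the algebra is type C_4, i.e. sp(8).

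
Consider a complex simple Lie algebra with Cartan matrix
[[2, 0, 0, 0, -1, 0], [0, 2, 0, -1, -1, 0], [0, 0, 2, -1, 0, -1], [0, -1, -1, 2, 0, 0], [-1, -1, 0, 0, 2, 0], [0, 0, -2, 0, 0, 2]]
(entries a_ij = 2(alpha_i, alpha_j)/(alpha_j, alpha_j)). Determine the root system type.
type C_6

The matrix has rank 6 with 2's on the diagonal. Reading the off-diagonal entries as Dynkin edges (a single edge where a_ij = a_ji = -1; a double or triple edge where a_ij * a_ji = 2 or 3), the diagram is a chain of 6 nodes with a double edge at one end; the terminal node there is the unique long simple root (C_6). One simple-root ordering that puts it in standard form is (alpha_1, alpha_5, alpha_2, alpha_4, alpha_3, alpha_6). So the algebra is type C_6, i.e. sp(12).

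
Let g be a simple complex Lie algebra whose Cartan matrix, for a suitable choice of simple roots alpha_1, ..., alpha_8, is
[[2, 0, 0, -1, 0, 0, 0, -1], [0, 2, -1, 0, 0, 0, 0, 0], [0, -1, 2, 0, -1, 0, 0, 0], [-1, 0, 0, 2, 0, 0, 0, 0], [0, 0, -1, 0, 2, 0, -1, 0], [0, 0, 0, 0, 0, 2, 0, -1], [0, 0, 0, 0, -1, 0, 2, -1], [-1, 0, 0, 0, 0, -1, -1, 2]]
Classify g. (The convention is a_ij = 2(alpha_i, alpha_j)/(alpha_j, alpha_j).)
E_8

The matrix has rank 8 with 2's on the diagonal. Reading the off-diagonal entries as Dynkin edges (a single edge where a_ij = a_ji = -1; a double or triple edge where a_ij * a_ji = 2 or 3), the diagram is a chain of 7 nodes with one extra node attached to the third node from one end (E_8). One simple-root ordering that puts it in standard form is (alpha_4, alpha_6, alpha_1, alpha_8, alpha_7, alpha_5, alpha_3, alpha_2). So the algebra is type E_8.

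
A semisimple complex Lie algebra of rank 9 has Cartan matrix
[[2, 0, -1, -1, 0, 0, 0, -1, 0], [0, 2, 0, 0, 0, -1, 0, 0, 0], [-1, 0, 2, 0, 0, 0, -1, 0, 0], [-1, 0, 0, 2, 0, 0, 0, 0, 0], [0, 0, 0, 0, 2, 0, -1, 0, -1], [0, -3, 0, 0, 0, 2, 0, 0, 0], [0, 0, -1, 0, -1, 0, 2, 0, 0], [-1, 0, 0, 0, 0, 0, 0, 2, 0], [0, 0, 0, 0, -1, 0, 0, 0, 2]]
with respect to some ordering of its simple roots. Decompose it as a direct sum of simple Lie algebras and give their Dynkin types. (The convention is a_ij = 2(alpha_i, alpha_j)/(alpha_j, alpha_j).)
The diagram associated to this matrix has two connected components: the simple roots {alpha_1, alpha_3, alpha_4, alpha_5, alpha_7, alpha_8, alpha_9} form a chain of 5 nodes with a fork of two nodes at one end (D_7), and {alpha_2, alpha_6} form two nodes joined by a triple edge (G_2). A semisimple Lie algebra decomposes uniquely as the direct sum of simple ideals, one per connected component of its Dynkin diagram, so g ≅ D_7 ⊕ G_2 (dimension 91 + 14 = 105).

D7 + G2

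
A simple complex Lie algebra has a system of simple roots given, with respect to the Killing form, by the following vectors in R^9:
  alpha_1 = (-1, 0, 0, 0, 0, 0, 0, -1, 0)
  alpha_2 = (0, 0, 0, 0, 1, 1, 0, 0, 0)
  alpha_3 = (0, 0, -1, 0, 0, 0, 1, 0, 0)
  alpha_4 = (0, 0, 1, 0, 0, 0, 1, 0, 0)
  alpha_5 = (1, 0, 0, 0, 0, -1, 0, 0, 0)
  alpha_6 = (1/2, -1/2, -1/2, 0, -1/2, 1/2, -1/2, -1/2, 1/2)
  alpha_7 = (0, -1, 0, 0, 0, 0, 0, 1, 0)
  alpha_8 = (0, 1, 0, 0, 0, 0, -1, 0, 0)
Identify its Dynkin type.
Compute the Cartan integers a_ij = 2(alpha_i, alpha_j)/(alpha_j, alpha_j); the resulting 8x8 Cartan matrix is
[[2, 0, 0, 0, -1, 0, -1, 0], [0, 2, 0, 0, -1, 0, 0, 0], [0, 0, 2, 0, 0, 0, 0, -1], [0, 0, 0, 2, 0, -1, 0, -1], [-1, -1, 0, 0, 2, 0, 0, 0], [0, 0, 0, -1, 0, 2, 0, 0], [-1, 0, 0, 0, 0, 0, 2, -1], [0, 0, -1, -1, 0, 0, -1, 2]].
All simple roots have the same length, so the diagram is simply laced. The associated Dynkin diagram is a chain of 7 nodes with one extra node attached to the third node from one end (E_8), so the type is E_8.

type E_8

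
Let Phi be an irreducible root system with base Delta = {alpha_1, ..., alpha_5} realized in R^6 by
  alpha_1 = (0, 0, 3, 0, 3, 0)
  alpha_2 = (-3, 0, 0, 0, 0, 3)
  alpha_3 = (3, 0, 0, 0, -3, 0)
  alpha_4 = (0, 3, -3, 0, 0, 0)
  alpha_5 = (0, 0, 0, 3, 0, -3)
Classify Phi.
Compute the Cartan integers a_ij = 2(alpha_i, alpha_j)/(alpha_j, alpha_j); the resulting 5x5 Cartan matrix is
[[2, 0, -1, -1, 0], [0, 2, -1, 0, -1], [-1, -1, 2, 0, 0], [-1, 0, 0, 2, 0], [0, -1, 0, 0, 2]].
All simple roots have the same length, so the diagram is simply laced. The associated Dynkin diagram is a chain of 5 nodes with single edges (A_5), so the type is A_5 (the algebra sl(6)).

A5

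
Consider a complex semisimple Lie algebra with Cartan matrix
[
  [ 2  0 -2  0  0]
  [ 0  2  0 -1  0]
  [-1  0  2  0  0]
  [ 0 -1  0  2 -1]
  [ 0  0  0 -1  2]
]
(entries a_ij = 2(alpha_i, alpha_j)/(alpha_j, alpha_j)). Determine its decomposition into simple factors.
The diagram associated to this matrix has two connected components: the simple roots {alpha_2, alpha_4, alpha_5} form a chain of 3 nodes with single edges (A_3), and {alpha_1, alpha_3} form a chain of 2 nodes with a double edge at one end; the terminal node there is the unique short simple root (B_2). A semisimple Lie algebra decomposes uniquely as the direct sum of simple ideals, one per connected component of its Dynkin diagram, so g ≅ A_3 ⊕ B_2 (dimension 15 + 10 = 25).

A_3 (sl(4)) + B_2 (so(5))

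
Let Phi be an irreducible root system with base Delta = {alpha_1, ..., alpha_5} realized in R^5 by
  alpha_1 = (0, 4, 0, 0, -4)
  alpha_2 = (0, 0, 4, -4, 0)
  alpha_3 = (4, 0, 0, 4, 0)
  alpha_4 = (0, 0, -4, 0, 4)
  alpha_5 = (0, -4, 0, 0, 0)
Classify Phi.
B5

Compute the Cartan integers a_ij = 2(alpha_i, alpha_j)/(alpha_j, alpha_j); the resulting 5x5 Cartan matrix is
[[2, 0, 0, -1, -2], [0, 2, -1, -1, 0], [0, -1, 2, 0, 0], [-1, -1, 0, 2, 0], [-1, 0, 0, 0, 2]].
The roots have two lengths (squared-length ratio 2:1); the short ones are alpha_{5}. The associated Dynkin diagram is a chain of 5 nodes with a double edge at one end; the terminal node there is the unique short simple root (B_5), so the type is B_5 (the algebra so(11)).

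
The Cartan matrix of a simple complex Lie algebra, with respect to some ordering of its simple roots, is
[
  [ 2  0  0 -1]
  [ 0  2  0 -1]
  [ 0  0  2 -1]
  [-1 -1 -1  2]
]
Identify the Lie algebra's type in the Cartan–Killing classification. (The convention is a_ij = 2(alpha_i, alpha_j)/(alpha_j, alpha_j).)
The matrix has rank 4 with 2's on the diagonal. Reading the off-diagonal entries as Dynkin edges (a single edge where a_ij = a_ji = -1; a double or triple edge where a_ij * a_ji = 2 or 3), the diagram is a chain of 2 nodes with a fork of two nodes at one end (D_4). One simple-root ordering that puts it in standard form is (alpha_2, alpha_4, alpha_3, alpha_1). So the algebra is type D_4, i.e. so(8).

D4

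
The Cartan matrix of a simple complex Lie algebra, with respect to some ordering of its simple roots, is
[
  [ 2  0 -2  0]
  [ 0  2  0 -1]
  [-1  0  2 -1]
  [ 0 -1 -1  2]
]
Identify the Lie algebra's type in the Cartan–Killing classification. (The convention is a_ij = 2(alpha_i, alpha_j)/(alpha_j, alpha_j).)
The matrix has rank 4 with 2's on the diagonal. Reading the off-diagonal entries as Dynkin edges (a single edge where a_ij = a_ji = -1; a double or triple edge where a_ij * a_ji = 2 or 3), the diagram is a chain of 4 nodes with a double edge at one end; the terminal node there is the unique long simple root (C_4). One simple-root ordering that puts it in standard form is (alpha_2, alpha_4, alpha_3, alpha_1). So the algebra is type C_4, i.e. sp(8).

C4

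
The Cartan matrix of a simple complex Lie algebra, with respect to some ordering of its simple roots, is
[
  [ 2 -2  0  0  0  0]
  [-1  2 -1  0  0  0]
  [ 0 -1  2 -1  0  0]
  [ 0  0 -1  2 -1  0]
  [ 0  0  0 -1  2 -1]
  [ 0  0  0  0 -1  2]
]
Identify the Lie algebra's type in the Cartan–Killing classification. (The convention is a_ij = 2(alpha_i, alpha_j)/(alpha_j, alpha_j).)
C_6

The matrix has rank 6 with 2's on the diagonal. Reading the off-diagonal entries as Dynkin edges (a single edge where a_ij = a_ji = -1; a double or triple edge where a_ij * a_ji = 2 or 3), the diagram is a chain of 6 nodes with a double edge at one end; the terminal node there is the unique long simple root (C_6). One simple-root ordering that puts it in standard form is (alpha_6, alpha_5, alpha_4, alpha_3, alpha_2, alpha_1). So the algebra is type C_6, i.e. sp(12).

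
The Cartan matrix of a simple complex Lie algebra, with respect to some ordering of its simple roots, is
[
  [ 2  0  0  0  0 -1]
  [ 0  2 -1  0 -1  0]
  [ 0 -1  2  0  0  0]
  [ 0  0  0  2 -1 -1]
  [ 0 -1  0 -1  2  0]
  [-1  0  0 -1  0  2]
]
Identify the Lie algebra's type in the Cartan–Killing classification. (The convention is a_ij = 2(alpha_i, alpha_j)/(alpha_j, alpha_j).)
The matrix has rank 6 with 2's on the diagonal. Reading the off-diagonal entries as Dynkin edges (a single edge where a_ij = a_ji = -1; a double or triple edge where a_ij * a_ji = 2 or 3), the diagram is a chain of 6 nodes with single edges (A_6). One simple-root ordering that puts it in standard form is (alpha_1, alpha_6, alpha_4, alpha_5, alpha_2, alpha_3). So the algebra is type A_6, i.e. sl(7).

A_6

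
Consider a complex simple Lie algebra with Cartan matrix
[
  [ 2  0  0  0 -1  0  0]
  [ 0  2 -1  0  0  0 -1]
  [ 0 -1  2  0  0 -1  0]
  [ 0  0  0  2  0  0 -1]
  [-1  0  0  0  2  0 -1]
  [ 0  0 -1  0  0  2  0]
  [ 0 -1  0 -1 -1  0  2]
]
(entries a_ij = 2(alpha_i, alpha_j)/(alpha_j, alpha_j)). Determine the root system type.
The matrix has rank 7 with 2's on the diagonal. Reading the off-diagonal entries as Dynkin edges (a single edge where a_ij = a_ji = -1; a double or triple edge where a_ij * a_ji = 2 or 3), the diagram is a chain of 6 nodes with one extra node attached to the third node from one end (E_7). One simple-root ordering that puts it in standard form is (alpha_1, alpha_4, alpha_5, alpha_7, alpha_2, alpha_3, alpha_6). So the algebra is type E_7.

E_7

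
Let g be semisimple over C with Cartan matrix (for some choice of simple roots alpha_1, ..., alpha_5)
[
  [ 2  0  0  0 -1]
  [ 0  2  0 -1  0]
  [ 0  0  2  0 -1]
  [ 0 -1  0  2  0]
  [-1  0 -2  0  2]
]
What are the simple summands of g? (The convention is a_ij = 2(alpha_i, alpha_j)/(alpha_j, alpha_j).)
A_2 + B_3

The diagram associated to this matrix has two connected components: the simple roots {alpha_2, alpha_4} form a chain of 2 nodes with single edges (A_2), and {alpha_1, alpha_3, alpha_5} form a chain of 3 nodes with a double edge at one end; the terminal node there is the unique short simple root (B_3). A semisimple Lie algebra decomposes uniquely as the direct sum of simple ideals, one per connected component of its Dynkin diagram, so g ≅ A_2 ⊕ B_3 (dimension 8 + 21 = 29).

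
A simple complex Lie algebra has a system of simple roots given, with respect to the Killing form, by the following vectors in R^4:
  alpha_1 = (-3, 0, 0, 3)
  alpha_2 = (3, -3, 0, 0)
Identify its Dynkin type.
A_2 (sl(3))

Compute the Cartan integers a_ij = 2(alpha_i, alpha_j)/(alpha_j, alpha_j); the resulting 2x2 Cartan matrix is
[[2, -1], [-1, 2]].
All simple roots have the same length, so the diagram is simply laced. The associated Dynkin diagram is a chain of 2 nodes with single edges (A_2), so the type is A_2 (the algebra sl(3)).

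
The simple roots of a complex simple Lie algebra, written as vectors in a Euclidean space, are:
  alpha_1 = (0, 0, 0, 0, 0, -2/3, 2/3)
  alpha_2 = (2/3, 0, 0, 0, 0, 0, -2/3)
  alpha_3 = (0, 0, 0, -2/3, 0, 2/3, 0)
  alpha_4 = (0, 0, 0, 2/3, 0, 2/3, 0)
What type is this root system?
D4

Compute the Cartan integers a_ij = 2(alpha_i, alpha_j)/(alpha_j, alpha_j); the resulting 4x4 Cartan matrix is
[[2, -1, -1, -1], [-1, 2, 0, 0], [-1, 0, 2, 0], [-1, 0, 0, 2]].
All simple roots have the same length, so the diagram is simply laced. The associated Dynkin diagram is a chain of 2 nodes with a fork of two nodes at one end (D_4), so the type is D_4 (the algebra so(8)).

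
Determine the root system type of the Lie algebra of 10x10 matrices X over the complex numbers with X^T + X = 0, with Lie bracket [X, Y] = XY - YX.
D_5

This is so(10) with 10 even, which has dimension 10(10-1)/2 = 45 and rank 10/2 = 5. In the classification of classical Lie algebras, the orthogonal algebra so(2n) in an even number of variables has type D_n; here n = 5, so the Dynkin diagram is a chain of 3 nodes with a fork of two nodes at one end (D_5). Hence the type is D_5.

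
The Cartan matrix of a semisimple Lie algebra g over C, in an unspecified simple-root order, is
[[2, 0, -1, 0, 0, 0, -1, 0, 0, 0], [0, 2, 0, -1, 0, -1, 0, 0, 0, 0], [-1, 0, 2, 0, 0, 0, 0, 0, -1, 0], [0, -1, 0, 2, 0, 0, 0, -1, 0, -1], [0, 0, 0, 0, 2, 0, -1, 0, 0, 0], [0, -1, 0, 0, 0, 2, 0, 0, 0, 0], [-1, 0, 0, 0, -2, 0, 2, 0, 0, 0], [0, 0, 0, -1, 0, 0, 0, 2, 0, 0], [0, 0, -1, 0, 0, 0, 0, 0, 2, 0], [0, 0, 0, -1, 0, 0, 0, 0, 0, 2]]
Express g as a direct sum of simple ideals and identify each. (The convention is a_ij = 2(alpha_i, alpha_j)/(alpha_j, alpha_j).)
The diagram associated to this matrix has two connected components: the simple roots {alpha_1, alpha_3, alpha_5, alpha_7, alpha_9} form a chain of 5 nodes with a double edge at one end; the terminal node there is the unique short simple root (B_5), and {alpha_2, alpha_4, alpha_6, alpha_8, alpha_10} form a chain of 3 nodes with a fork of two nodes at one end (D_5). A semisimple Lie algebra decomposes uniquely as the direct sum of simple ideals, one per connected component of its Dynkin diagram, so g ≅ B_5 ⊕ D_5 (dimension 55 + 45 = 100).

type B_5 + type D_5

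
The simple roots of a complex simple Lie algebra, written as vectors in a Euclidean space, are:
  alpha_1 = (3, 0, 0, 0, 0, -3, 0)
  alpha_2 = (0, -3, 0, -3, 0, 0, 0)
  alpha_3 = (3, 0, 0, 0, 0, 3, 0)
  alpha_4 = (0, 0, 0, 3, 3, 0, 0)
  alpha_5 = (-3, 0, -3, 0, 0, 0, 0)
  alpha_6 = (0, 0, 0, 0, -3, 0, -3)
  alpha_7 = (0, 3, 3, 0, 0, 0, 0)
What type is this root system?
D_7 (so(14))

Compute the Cartan integers a_ij = 2(alpha_i, alpha_j)/(alpha_j, alpha_j); the resulting 7x7 Cartan matrix is
[[2, 0, 0, 0, -1, 0, 0], [0, 2, 0, -1, 0, 0, -1], [0, 0, 2, 0, -1, 0, 0], [0, -1, 0, 2, 0, -1, 0], [-1, 0, -1, 0, 2, 0, -1], [0, 0, 0, -1, 0, 2, 0], [0, -1, 0, 0, -1, 0, 2]].
All simple roots have the same length, so the diagram is simply laced. The associated Dynkin diagram is a chain of 5 nodes with a fork of two nodes at one end (D_7), so the type is D_7 (the algebra so(14)).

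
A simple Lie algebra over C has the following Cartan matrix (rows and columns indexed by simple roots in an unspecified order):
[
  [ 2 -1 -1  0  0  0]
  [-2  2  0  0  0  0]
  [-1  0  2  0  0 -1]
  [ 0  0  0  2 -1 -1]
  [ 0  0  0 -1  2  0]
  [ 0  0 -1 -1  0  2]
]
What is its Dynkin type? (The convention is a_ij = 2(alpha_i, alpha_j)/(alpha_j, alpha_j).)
type C_6

The matrix has rank 6 with 2's on the diagonal. Reading the off-diagonal entries as Dynkin edges (a single edge where a_ij = a_ji = -1; a double or triple edge where a_ij * a_ji = 2 or 3), the diagram is a chain of 6 nodes with a double edge at one end; the terminal node there is the unique long simple root (C_6). One simple-root ordering that puts it in standard form is (alpha_5, alpha_4, alpha_6, alpha_3, alpha_1, alpha_2). So the algebra is type C_6, i.e. sp(12).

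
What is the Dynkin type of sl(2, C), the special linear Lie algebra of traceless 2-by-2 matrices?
This is sl(2), which has dimension 2^2 - 1 = 3 and rank 2 - 1 = 1 (a Cartan subalgebra is the diagonal traceless matrices). In the classification of classical Lie algebras, the special linear algebra sl(n+1) has type A_n; here n = 1, so the Dynkin diagram is a chain of 1 nodes with single edges (A_1). Hence the type is A_1.

type A_1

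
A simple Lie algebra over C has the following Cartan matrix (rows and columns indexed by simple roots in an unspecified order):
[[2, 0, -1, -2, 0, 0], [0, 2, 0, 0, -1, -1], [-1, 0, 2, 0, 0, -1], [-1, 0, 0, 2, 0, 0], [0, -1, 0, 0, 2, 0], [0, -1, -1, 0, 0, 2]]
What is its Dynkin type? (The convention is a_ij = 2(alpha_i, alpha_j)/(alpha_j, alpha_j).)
type B_6

The matrix has rank 6 with 2's on the diagonal. Reading the off-diagonal entries as Dynkin edges (a single edge where a_ij = a_ji = -1; a double or triple edge where a_ij * a_ji = 2 or 3), the diagram is a chain of 6 nodes with a double edge at one end; the terminal node there is the unique short simple root (B_6). One simple-root ordering that puts it in standard form is (alpha_5, alpha_2, alpha_6, alpha_3, alpha_1, alpha_4). So the algebra is type B_6, i.e. so(13).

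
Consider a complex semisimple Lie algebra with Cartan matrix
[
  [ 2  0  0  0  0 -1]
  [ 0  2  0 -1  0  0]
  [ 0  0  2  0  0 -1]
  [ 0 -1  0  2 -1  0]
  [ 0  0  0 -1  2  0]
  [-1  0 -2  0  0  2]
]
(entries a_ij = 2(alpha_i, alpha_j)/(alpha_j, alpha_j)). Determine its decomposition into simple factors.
The diagram associated to this matrix has two connected components: the simple roots {alpha_2, alpha_4, alpha_5} form a chain of 3 nodes with single edges (A_3), and {alpha_1, alpha_3, alpha_6} form a chain of 3 nodes with a double edge at one end; the terminal node there is the unique short simple root (B_3). A semisimple Lie algebra decomposes uniquely as the direct sum of simple ideals, one per connected component of its Dynkin diagram, so g ≅ A_3 ⊕ B_3 (dimension 15 + 21 = 36).

A3 ⊕ B3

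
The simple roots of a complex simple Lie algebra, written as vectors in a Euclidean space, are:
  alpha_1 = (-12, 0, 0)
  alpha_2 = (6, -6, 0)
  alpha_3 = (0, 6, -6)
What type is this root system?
C_3

Compute the Cartan integers a_ij = 2(alpha_i, alpha_j)/(alpha_j, alpha_j); the resulting 3x3 Cartan matrix is
[[2, -2, 0], [-1, 2, -1], [0, -1, 2]].
The roots have two lengths (squared-length ratio 2:1); the short ones are alpha_{2,3}. The associated Dynkin diagram is a chain of 3 nodes with a double edge at one end; the terminal node there is the unique long simple root (C_3), so the type is C_3 (the algebra sp(6)).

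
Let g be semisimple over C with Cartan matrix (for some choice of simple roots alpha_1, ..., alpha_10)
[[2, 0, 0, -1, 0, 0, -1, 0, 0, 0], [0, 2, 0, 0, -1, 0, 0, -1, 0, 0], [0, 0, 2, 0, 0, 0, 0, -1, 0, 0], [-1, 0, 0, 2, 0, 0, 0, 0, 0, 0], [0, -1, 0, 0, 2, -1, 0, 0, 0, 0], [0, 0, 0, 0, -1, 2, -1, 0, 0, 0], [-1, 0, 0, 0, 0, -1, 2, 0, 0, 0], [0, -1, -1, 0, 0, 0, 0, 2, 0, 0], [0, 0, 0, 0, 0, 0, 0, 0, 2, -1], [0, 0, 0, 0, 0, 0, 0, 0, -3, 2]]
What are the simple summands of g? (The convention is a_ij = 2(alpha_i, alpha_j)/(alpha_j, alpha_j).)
The diagram associated to this matrix has two connected components: the simple roots {alpha_1, alpha_2, alpha_3, alpha_4, alpha_5, alpha_6, alpha_7, alpha_8} form a chain of 8 nodes with single edges (A_8), and {alpha_9, alpha_10} form two nodes joined by a triple edge (G_2). A semisimple Lie algebra decomposes uniquely as the direct sum of simple ideals, one per connected component of its Dynkin diagram, so g ≅ A_8 ⊕ G_2 (dimension 80 + 14 = 94).

A_8 (sl(9)) + G_2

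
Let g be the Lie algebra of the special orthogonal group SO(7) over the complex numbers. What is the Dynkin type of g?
This is so(7) with 7 odd, which has dimension 7(7-1)/2 = 21 and rank (7-1)/2 = 3. In the classification of classical Lie algebras, the orthogonal algebra so(2n+1) in an odd number of variables has type B_n; here n = 3, so the Dynkin diagram is a chain of 3 nodes with a double edge at one end; the terminal node there is the unique short simple root (B_3). Hence the type is B_3.

B3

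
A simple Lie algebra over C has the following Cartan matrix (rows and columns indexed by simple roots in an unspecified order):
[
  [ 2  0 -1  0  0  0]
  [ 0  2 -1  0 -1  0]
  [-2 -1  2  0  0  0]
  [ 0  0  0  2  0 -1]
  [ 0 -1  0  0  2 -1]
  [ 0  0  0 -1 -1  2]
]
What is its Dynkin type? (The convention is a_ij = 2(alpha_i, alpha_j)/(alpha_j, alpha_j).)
B_6 (so(13))

The matrix has rank 6 with 2's on the diagonal. Reading the off-diagonal entries as Dynkin edges (a single edge where a_ij = a_ji = -1; a double or triple edge where a_ij * a_ji = 2 or 3), the diagram is a chain of 6 nodes with a double edge at one end; the terminal node there is the unique short simple root (B_6). One simple-root ordering that puts it in standard form is (alpha_4, alpha_6, alpha_5, alpha_2, alpha_3, alpha_1). So the algebra is type B_6, i.e. so(13).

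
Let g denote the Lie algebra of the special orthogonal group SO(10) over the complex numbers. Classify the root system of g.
D_5

This is so(10) with 10 even, which has dimension 10(10-1)/2 = 45 and rank 10/2 = 5. In the classification of classical Lie algebras, the orthogonal algebra so(2n) in an even number of variables has type D_n; here n = 5, so the Dynkin diagram is a chain of 3 nodes with a fork of two nodes at one end (D_5). Hence the type is D_5.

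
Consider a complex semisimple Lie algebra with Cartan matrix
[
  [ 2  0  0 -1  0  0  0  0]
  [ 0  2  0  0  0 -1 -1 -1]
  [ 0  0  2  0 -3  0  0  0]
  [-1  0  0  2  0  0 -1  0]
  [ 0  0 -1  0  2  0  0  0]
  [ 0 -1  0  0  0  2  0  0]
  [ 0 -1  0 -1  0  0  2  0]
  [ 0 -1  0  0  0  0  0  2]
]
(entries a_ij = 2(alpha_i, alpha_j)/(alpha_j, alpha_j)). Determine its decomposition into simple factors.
D_6 (so(12)) ⊕ G_2

The diagram associated to this matrix has two connected components: the simple roots {alpha_1, alpha_2, alpha_4, alpha_6, alpha_7, alpha_8} form a chain of 4 nodes with a fork of two nodes at one end (D_6), and {alpha_3, alpha_5} form two nodes joined by a triple edge (G_2). A semisimple Lie algebra decomposes uniquely as the direct sum of simple ideals, one per connected component of its Dynkin diagram, so g ≅ D_6 ⊕ G_2 (dimension 66 + 14 = 80).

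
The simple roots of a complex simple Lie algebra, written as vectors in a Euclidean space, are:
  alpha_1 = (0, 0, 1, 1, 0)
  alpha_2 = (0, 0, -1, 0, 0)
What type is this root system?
B_2 (so(5))

Compute the Cartan integers a_ij = 2(alpha_i, alpha_j)/(alpha_j, alpha_j); the resulting 2x2 Cartan matrix is
[[2, -2], [-1, 2]].
The roots have two lengths (squared-length ratio 2:1); the short ones are alpha_{2}. The associated Dynkin diagram is a chain of 2 nodes with a double edge at one end; the terminal node there is the unique short simple root (B_2), so the type is B_2 (the algebra so(5)).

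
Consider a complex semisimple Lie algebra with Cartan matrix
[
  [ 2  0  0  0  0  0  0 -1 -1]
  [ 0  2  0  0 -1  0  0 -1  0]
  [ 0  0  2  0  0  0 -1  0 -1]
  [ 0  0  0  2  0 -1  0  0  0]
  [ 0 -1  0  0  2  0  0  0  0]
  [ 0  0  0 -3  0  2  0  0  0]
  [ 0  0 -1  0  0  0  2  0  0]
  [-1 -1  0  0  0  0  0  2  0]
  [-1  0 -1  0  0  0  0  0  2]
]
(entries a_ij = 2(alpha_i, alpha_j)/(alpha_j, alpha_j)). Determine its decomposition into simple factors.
The diagram associated to this matrix has two connected components: the simple roots {alpha_1, alpha_2, alpha_3, alpha_5, alpha_7, alpha_8, alpha_9} form a chain of 7 nodes with single edges (A_7), and {alpha_4, alpha_6} form two nodes joined by a triple edge (G_2). A semisimple Lie algebra decomposes uniquely as the direct sum of simple ideals, one per connected component of its Dynkin diagram, so g ≅ A_7 ⊕ G_2 (dimension 63 + 14 = 77).

A7 + G2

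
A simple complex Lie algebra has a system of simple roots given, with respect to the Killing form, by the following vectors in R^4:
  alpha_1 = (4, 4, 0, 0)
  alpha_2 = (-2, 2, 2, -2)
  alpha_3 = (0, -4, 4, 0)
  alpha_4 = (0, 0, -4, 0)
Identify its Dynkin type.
F_4

Compute the Cartan integers a_ij = 2(alpha_i, alpha_j)/(alpha_j, alpha_j); the resulting 4x4 Cartan matrix is
[[2, 0, -1, 0], [0, 2, 0, -1], [-1, 0, 2, -2], [0, -1, -1, 2]].
The roots have two lengths (squared-length ratio 2:1); the short ones are alpha_{2,4}. The associated Dynkin diagram is a chain of 4 nodes with a double edge between the middle two (F_4), so the type is F_4.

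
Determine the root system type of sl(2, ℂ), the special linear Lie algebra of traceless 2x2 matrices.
A_1

This is sl(2), which has dimension 2^2 - 1 = 3 and rank 2 - 1 = 1 (a Cartan subalgebra is the diagonal traceless matrices). In the classification of classical Lie algebras, the special linear algebra sl(n+1) has type A_n; here n = 1, so the Dynkin diagram is a chain of 1 nodes with single edges (A_1). Hence the type is A_1.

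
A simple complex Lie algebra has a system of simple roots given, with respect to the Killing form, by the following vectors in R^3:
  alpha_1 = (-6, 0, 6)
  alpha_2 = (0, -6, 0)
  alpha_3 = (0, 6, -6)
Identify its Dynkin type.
type B_3

Compute the Cartan integers a_ij = 2(alpha_i, alpha_j)/(alpha_j, alpha_j); the resulting 3x3 Cartan matrix is
[[2, 0, -1], [0, 2, -1], [-1, -2, 2]].
The roots have two lengths (squared-length ratio 2:1); the short ones are alpha_{2}. The associated Dynkin diagram is a chain of 3 nodes with a double edge at one end; the terminal node there is the unique short simple root (B_3), so the type is B_3 (the algebra so(7)).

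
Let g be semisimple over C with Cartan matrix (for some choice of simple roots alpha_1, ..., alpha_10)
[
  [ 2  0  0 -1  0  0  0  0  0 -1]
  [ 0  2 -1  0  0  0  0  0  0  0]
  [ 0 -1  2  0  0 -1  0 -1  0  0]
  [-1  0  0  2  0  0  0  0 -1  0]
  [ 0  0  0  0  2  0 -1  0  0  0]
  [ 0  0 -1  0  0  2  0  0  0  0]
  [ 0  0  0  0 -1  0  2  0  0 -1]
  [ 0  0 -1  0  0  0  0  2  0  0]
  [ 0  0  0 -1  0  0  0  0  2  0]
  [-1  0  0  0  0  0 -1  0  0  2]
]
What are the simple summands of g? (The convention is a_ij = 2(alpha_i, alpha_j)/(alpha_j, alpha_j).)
A6 ⊕ D4

The diagram associated to this matrix has two connected components: the simple roots {alpha_1, alpha_4, alpha_5, alpha_7, alpha_9, alpha_10} form a chain of 6 nodes with single edges (A_6), and {alpha_2, alpha_3, alpha_6, alpha_8} form a chain of 2 nodes with a fork of two nodes at one end (D_4). A semisimple Lie algebra decomposes uniquely as the direct sum of simple ideals, one per connected component of its Dynkin diagram, so g ≅ A_6 ⊕ D_4 (dimension 48 + 28 = 76).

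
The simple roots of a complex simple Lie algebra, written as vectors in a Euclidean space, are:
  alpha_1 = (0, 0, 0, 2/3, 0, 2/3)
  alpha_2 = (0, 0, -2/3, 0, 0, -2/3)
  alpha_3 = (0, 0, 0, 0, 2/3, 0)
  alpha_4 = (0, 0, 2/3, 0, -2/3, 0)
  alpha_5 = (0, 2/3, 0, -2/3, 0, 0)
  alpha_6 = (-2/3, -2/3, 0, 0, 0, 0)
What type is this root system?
type B_6

Compute the Cartan integers a_ij = 2(alpha_i, alpha_j)/(alpha_j, alpha_j); the resulting 6x6 Cartan matrix is
[[2, -1, 0, 0, -1, 0], [-1, 2, 0, -1, 0, 0], [0, 0, 2, -1, 0, 0], [0, -1, -2, 2, 0, 0], [-1, 0, 0, 0, 2, -1], [0, 0, 0, 0, -1, 2]].
The roots have two lengths (squared-length ratio 2:1); the short ones are alpha_{3}. The associated Dynkin diagram is a chain of 6 nodes with a double edge at one end; the terminal node there is the unique short simple root (B_6), so the type is B_6 (the algebra so(13)).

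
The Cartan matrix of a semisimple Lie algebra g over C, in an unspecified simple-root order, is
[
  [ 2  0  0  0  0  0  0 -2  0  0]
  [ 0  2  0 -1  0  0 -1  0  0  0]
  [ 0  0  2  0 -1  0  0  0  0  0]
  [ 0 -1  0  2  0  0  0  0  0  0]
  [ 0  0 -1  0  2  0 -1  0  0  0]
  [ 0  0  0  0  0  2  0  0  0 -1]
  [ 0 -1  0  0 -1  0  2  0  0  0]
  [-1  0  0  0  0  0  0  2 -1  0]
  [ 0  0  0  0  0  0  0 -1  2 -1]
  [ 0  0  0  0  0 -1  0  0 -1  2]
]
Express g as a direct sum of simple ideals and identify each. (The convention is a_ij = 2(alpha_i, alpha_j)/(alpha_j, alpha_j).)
The diagram associated to this matrix has two connected components: the simple roots {alpha_2, alpha_3, alpha_4, alpha_5, alpha_7} form a chain of 5 nodes with single edges (A_5), and {alpha_1, alpha_6, alpha_8, alpha_9, alpha_10} form a chain of 5 nodes with a double edge at one end; the terminal node there is the unique long simple root (C_5). A semisimple Lie algebra decomposes uniquely as the direct sum of simple ideals, one per connected component of its Dynkin diagram, so g ≅ A_5 ⊕ C_5 (dimension 35 + 55 = 90).

A5 + C5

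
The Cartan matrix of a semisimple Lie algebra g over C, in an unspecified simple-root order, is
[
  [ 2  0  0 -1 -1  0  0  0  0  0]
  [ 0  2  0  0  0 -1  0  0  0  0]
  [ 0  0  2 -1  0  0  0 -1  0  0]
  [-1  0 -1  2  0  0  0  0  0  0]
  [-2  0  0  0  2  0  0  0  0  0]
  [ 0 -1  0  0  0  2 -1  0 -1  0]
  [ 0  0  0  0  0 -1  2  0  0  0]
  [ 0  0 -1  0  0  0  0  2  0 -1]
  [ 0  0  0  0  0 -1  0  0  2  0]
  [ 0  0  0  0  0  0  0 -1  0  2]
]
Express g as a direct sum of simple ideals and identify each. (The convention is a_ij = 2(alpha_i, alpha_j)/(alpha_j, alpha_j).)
The diagram associated to this matrix has two connected components: the simple roots {alpha_1, alpha_3, alpha_4, alpha_5, alpha_8, alpha_10} form a chain of 6 nodes with a double edge at one end; the terminal node there is the unique long simple root (C_6), and {alpha_2, alpha_6, alpha_7, alpha_9} form a chain of 2 nodes with a fork of two nodes at one end (D_4). A semisimple Lie algebra decomposes uniquely as the direct sum of simple ideals, one per connected component of its Dynkin diagram, so g ≅ C_6 ⊕ D_4 (dimension 78 + 28 = 106).

C_6 + D_4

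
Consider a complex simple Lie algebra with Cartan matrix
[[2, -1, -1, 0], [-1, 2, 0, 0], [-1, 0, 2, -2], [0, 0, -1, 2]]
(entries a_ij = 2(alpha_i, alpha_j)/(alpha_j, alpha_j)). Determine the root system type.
The matrix has rank 4 with 2's on the diagonal. Reading the off-diagonal entries as Dynkin edges (a single edge where a_ij = a_ji = -1; a double or triple edge where a_ij * a_ji = 2 or 3), the diagram is a chain of 4 nodes with a double edge at one end; the terminal node there is the unique short simple root (B_4). One simple-root ordering that puts it in standard form is (alpha_2, alpha_1, alpha_3, alpha_4). So the algebra is type B_4, i.e. so(9).

B_4 (so(9))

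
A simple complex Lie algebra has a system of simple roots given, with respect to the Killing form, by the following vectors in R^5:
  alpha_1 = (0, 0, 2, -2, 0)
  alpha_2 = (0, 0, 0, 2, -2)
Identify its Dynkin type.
Compute the Cartan integers a_ij = 2(alpha_i, alpha_j)/(alpha_j, alpha_j); the resulting 2x2 Cartan matrix is
[[2, -1], [-1, 2]].
All simple roots have the same length, so the diagram is simply laced. The associated Dynkin diagram is a chain of 2 nodes with single edges (A_2), so the type is A_2 (the algebra sl(3)).

A_2 (sl(3))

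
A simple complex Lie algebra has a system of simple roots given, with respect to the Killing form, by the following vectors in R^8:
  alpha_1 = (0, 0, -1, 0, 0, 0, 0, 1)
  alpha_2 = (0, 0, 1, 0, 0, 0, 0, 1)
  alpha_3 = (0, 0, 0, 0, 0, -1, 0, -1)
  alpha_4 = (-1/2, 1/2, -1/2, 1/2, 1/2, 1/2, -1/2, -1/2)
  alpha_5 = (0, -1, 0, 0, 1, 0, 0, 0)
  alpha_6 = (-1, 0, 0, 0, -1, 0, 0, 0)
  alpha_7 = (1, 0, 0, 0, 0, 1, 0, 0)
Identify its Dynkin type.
E_7

Compute the Cartan integers a_ij = 2(alpha_i, alpha_j)/(alpha_j, alpha_j); the resulting 7x7 Cartan matrix is
[[2, 0, -1, 0, 0, 0, 0], [0, 2, -1, -1, 0, 0, 0], [-1, -1, 2, 0, 0, 0, -1], [0, -1, 0, 2, 0, 0, 0], [0, 0, 0, 0, 2, -1, 0], [0, 0, 0, 0, -1, 2, -1], [0, 0, -1, 0, 0, -1, 2]].
All simple roots have the same length, so the diagram is simply laced. The associated Dynkin diagram is a chain of 6 nodes with one extra node attached to the third node from one end (E_7), so the type is E_7.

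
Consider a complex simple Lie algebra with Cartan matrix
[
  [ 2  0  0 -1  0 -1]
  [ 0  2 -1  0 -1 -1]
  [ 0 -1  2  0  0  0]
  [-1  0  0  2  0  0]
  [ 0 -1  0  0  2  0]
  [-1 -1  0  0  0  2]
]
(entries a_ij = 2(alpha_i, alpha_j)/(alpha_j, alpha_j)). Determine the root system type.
The matrix has rank 6 with 2's on the diagonal. Reading the off-diagonal entries as Dynkin edges (a single edge where a_ij = a_ji = -1; a double or triple edge where a_ij * a_ji = 2 or 3), the diagram is a chain of 4 nodes with a fork of two nodes at one end (D_6). One simple-root ordering that puts it in standard form is (alpha_4, alpha_1, alpha_6, alpha_2, alpha_3, alpha_5). So the algebra is type D_6, i.e. so(12).

D_6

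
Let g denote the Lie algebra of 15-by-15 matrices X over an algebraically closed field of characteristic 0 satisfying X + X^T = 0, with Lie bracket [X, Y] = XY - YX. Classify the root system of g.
This is so(15) with 15 odd, which has dimension 15(15-1)/2 = 105 and rank (15-1)/2 = 7. In the classification of classical Lie algebras, the orthogonal algebra so(2n+1) in an odd number of variables has type B_n; here n = 7, so the Dynkin diagram is a chain of 7 nodes with a double edge at one end; the terminal node there is the unique short simple root (B_7). Hence the type is B_7.

B7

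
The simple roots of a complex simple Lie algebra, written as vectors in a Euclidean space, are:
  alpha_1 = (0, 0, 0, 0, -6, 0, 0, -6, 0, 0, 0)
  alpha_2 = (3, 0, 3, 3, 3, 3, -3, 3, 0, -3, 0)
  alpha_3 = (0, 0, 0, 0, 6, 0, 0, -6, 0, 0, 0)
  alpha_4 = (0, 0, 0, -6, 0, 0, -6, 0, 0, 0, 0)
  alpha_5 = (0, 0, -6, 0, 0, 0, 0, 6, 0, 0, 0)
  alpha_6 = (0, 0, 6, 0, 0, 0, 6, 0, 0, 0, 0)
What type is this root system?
type E_6

Compute the Cartan integers a_ij = 2(alpha_i, alpha_j)/(alpha_j, alpha_j); the resulting 6x6 Cartan matrix is
[[2, -1, 0, 0, -1, 0], [-1, 2, 0, 0, 0, 0], [0, 0, 2, 0, -1, 0], [0, 0, 0, 2, 0, -1], [-1, 0, -1, 0, 2, -1], [0, 0, 0, -1, -1, 2]].
All simple roots have the same length, so the diagram is simply laced. The associated Dynkin diagram is a chain of 5 nodes with one extra node attached to the third node from one end (E_6), so the type is E_6.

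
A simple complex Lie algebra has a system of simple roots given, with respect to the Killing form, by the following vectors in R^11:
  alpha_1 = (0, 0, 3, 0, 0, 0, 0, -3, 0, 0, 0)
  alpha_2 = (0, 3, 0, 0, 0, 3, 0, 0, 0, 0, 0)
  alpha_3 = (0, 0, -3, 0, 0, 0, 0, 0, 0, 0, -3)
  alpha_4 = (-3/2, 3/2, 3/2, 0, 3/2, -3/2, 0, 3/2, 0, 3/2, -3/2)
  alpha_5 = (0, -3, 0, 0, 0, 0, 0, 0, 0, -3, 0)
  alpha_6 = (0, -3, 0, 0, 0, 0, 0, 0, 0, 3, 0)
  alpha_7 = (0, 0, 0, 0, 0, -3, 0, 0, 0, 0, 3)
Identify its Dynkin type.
Compute the Cartan integers a_ij = 2(alpha_i, alpha_j)/(alpha_j, alpha_j); the resulting 7x7 Cartan matrix is
[[2, 0, -1, 0, 0, 0, 0], [0, 2, 0, 0, -1, -1, -1], [-1, 0, 2, 0, 0, 0, -1], [0, 0, 0, 2, -1, 0, 0], [0, -1, 0, -1, 2, 0, 0], [0, -1, 0, 0, 0, 2, 0], [0, -1, -1, 0, 0, 0, 2]].
All simple roots have the same length, so the diagram is simply laced. The associated Dynkin diagram is a chain of 6 nodes with one extra node attached to the third node from one end (E_7), so the type is E_7.

E7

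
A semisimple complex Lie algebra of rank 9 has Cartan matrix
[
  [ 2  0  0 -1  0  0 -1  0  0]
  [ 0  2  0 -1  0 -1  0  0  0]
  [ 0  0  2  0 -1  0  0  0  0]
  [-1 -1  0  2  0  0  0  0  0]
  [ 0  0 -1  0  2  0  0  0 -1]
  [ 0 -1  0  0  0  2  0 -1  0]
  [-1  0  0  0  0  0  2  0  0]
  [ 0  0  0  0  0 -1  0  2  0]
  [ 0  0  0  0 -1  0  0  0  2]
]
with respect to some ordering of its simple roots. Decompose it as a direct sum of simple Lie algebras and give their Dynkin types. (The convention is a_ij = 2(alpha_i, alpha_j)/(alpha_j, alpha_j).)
The diagram associated to this matrix has two connected components: the simple roots {alpha_3, alpha_5, alpha_9} form a chain of 3 nodes with single edges (A_3), and {alpha_1, alpha_2, alpha_4, alpha_6, alpha_7, alpha_8} form a chain of 6 nodes with single edges (A_6). A semisimple Lie algebra decomposes uniquely as the direct sum of simple ideals, one per connected component of its Dynkin diagram, so g ≅ A_3 ⊕ A_6 (dimension 15 + 48 = 63).

A_3 (sl(4)) + A_6 (sl(7))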